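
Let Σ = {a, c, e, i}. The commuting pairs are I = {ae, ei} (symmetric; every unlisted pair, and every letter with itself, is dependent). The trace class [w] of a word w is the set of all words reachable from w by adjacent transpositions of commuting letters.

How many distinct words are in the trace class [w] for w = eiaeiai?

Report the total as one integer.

drop 0:e onto floor
drop 1:i onto floor
drop 2:a onto {1:i}
drop 3:e onto {0:e}
drop 4:i onto {2:a}
drop 5:a onto {4:i}
drop 6:i onto {5:a}
ground layer = {0:e, 1:i}
drop-orders for the pieces not yet dropped (sum over which currently-grounded one goes next):
  1 to go: {3} 1  {6} 1
  2 to go: {0,3} 1  {3,6} 2  {5,6} 1
  3 to go: {0,3,6} 3  {3,5,6} 3  {4,5,6} 1
  4 to go: {0,3,5,6} 6  {2,4,5,6} 1  {3,4,5,6} 4
  5 to go: {0,3,4,5,6} 10  {1,2,4,5,6} 1  {2,3,4,5,6} 5
  if 0:e drops first: 6 orders
  if 1:i drops first: 15 orders
heap linearizations: 21

21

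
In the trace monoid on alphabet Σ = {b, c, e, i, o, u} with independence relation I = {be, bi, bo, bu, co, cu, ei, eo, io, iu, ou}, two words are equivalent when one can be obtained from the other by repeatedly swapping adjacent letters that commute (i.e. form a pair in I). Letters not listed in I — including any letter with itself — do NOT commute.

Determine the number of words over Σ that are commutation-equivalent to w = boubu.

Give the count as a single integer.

30

drop 0:b onto floor
drop 1:o onto floor
drop 2:u onto floor
drop 3:b onto {0:b}
drop 4:u onto {2:u}
ground layer = {0:b, 1:o, 2:u}
drop-orders for the pieces not yet dropped (sum over which currently-grounded one goes next):
  1 to go: {1} 1  {3} 1  {4} 1
  2 to go: {0,3} 1  {1,3} 2  {1,4} 2  {2,4} 1  {3,4} 2
  3 to go: {0,1,3} 3  {0,3,4} 3  {1,2,4} 3  {1,3,4} 6  {2,3,4} 3
  if 0:b drops first: 12 orders
  if 1:o drops first: 6 orders
  if 2:u drops first: 12 orders
heap linearizations: 30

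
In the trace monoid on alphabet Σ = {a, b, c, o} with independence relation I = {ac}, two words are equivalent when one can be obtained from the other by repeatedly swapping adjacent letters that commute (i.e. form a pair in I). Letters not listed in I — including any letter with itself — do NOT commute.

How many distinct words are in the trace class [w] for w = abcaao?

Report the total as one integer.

#0=a has no predecessor
#1=b depends on [0:a]
#2=c depends on [1:b]
#3=a depends on [1:b]
#4=a depends on [3:a]
#5=o depends on [2:c, 4:a]
sources: [0:a]
N(rest) = Σ N(rest − s) over sources s of rest; N(one piece) = 1:
  size 1 → [5]=1
  size 2 → [2,5]=1  [4,5]=1
  size 3 → [2,4,5]=2  [3,4,5]=1
  size 4 → [2,3,4,5]=3
  first=0(a) contributes 3

3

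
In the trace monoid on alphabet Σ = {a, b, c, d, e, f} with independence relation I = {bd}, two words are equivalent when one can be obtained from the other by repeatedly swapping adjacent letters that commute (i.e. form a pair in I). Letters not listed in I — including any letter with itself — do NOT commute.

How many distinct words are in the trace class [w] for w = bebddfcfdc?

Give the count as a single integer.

3

#0=b has no predecessor
#1=e depends on [0:b]
#2=b depends on [1:e]
#3=d depends on [1:e]
#4=d depends on [3:d]
#5=f depends on [2:b, 4:d]
#6=c depends on [5:f]
#7=f depends on [6:c]
#8=d depends on [7:f]
#9=c depends on [8:d]
sources: [0:b]
N(rest) = Σ N(rest − s) over sources s of rest; N(one piece) = 1:
  size 1 → [9]=1
  size 2 → [8,9]=1
  size 3 → [7,8,9]=1
  size 4 → [6,7,8,9]=1
  size 5 → [5,6,7,8,9]=1
  size 6 → [2,5,6,7,8,9]=1  [4,5,6,7,8,9]=1
  size 7 → [2,4,5,6,7,8,9]=2  [3,4,5,6,7,8,9]=1
  size 8 → [2,3,4,5,6,7,8,9]=3
  first=0(b) contributes 3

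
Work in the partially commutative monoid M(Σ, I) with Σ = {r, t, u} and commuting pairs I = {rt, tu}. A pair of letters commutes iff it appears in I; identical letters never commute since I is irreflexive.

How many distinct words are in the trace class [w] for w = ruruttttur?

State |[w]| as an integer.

piece 0:r — minimal
piece 1:u rests on {0:r}
piece 2:r rests on {1:u}
piece 3:u rests on {2:r}
piece 4:t — minimal
piece 5:t rests on {4:t}
piece 6:t rests on {5:t}
piece 7:t rests on {6:t}
piece 8:u rests on {3:u}
piece 9:r rests on {8:u}
minimal pieces: {0:r, 4:t}
ways to finish when only these pieces remain (= sum over removing one remaining piece with nothing left below it):
  1 left: {7}→1  {9}→1
  2 left: {6,7}→1  {7,9}→2  {8,9}→1
  3 left: {3,8,9}→1  {5,6,7}→1  {6,7,9}→3  {7,8,9}→3
  4 left: {2,3,8,9}→1  {3,7,8,9}→4  {4,5,6,7}→1  {5,6,7,9}→4  {6,7,8,9}→6
  5 left: {1,2,3,8,9}→1  {2,3,7,8,9}→5  {3,6,7,8,9}→10  {4,5,6,7,9}→5  {5,6,7,8,9}→10
  6 left: {0,1,2,3,8,9}→1  {1,2,3,7,8,9}→6  {2,3,6,7,8,9}→15  {3,5,6,7,8,9}→20  {4,5,6,7,8,9}→15
  7 left: {0,1,2,3,7,8,9}→7  {1,2,3,6,7,8,9}→21  {2,3,5,6,7,8,9}→35  {3,4,5,6,7,8,9}→35
  8 left: {0,1,2,3,6,7,8,9}→28  {1,2,3,5,6,7,8,9}→56  {2,3,4,5,6,7,8,9}→70
  placing 0:r first → 126 extensions
  placing 4:t first → 84 extensions
total linear extensions = 210

210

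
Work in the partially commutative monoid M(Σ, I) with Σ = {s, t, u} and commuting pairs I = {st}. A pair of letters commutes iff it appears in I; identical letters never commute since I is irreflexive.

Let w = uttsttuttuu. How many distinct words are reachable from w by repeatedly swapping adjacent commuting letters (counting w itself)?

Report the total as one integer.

5

drop 0:u onto floor
drop 1:t onto {0:u}
drop 2:t onto {1:t}
drop 3:s onto {0:u}
drop 4:t onto {2:t}
drop 5:t onto {4:t}
drop 6:u onto {3:s, 5:t}
drop 7:t onto {6:u}
drop 8:t onto {7:t}
drop 9:u onto {8:t}
drop 10:u onto {9:u}
ground layer = {0:u}
drop-orders for the pieces not yet dropped (sum over which currently-grounded one goes next):
  1 to go: {10} 1
  2 to go: {9,10} 1
  3 to go: {8,9,10} 1
  4 to go: {7,8,9,10} 1
  5 to go: {6,7,8,9,10} 1
  6 to go: {3,6,7,8,9,10} 1  {5,6,7,8,9,10} 1
  7 to go: {3,5,6,7,8,9,10} 2  {4,5,6,7,8,9,10} 1
  8 to go: {2,4,5,6,7,8,9,10} 1  {3,4,5,6,7,8,9,10} 3
  9 to go: {1,2,4,5,6,7,8,9,10} 1  {2,3,4,5,6,7,8,9,10} 4
  if 0:u drops first: 5 orders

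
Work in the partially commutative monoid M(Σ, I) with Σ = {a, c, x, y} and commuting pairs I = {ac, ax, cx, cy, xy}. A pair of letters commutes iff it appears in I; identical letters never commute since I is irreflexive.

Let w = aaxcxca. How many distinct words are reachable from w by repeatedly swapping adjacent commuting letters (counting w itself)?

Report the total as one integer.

#0=a has no predecessor
#1=a depends on [0:a]
#2=x has no predecessor
#3=c has no predecessor
#4=x depends on [2:x]
#5=c depends on [3:c]
#6=a depends on [1:a]
sources: [0:a, 2:x, 3:c]
N(rest) = Σ N(rest − s) over sources s of rest; N(one piece) = 1:
  size 1 → [4]=1  [5]=1  [6]=1
  size 2 → [1,6]=1  [2,4]=1  [3,5]=1  [4,5]=2  [4,6]=2  [5,6]=2
  size 3 → [0,1,6]=1  [1,4,6]=3  [1,5,6]=3  [2,4,5]=3  [2,4,6]=3  [3,4,5]=3  [3,5,6]=3  [4,5,6]=6
  size 4 → [0,1,4,6]=4  [0,1,5,6]=4  [1,2,4,6]=6  [1,3,5,6]=6  [1,4,5,6]=12  [2,3,4,5]=6  [2,4,5,6]=12  [3,4,5,6]=12
  size 5 → [0,1,2,4,6]=10  [0,1,3,5,6]=10  [0,1,4,5,6]=20  [1,2,4,5,6]=30  [1,3,4,5,6]=30  [2,3,4,5,6]=30
  first=0(a) contributes 90
  first=2(x) contributes 60
  first=3(c) contributes 60
|[w]| = 210

210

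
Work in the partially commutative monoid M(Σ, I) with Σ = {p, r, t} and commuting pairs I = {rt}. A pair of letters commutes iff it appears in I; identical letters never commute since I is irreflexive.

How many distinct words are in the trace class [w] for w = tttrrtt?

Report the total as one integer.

21

drop 0:t onto floor
drop 1:t onto {0:t}
drop 2:t onto {1:t}
drop 3:r onto floor
drop 4:r onto {3:r}
drop 5:t onto {2:t}
drop 6:t onto {5:t}
ground layer = {0:t, 3:r}
drop-orders for the pieces not yet dropped (sum over which currently-grounded one goes next):
  1 to go: {4} 1  {6} 1
  2 to go: {3,4} 1  {4,6} 2  {5,6} 1
  3 to go: {2,5,6} 1  {3,4,6} 3  {4,5,6} 3
  4 to go: {1,2,5,6} 1  {2,4,5,6} 4  {3,4,5,6} 6
  5 to go: {0,1,2,5,6} 1  {1,2,4,5,6} 5  {2,3,4,5,6} 10
  if 0:t drops first: 15 orders
  if 3:r drops first: 6 orders
heap linearizations: 21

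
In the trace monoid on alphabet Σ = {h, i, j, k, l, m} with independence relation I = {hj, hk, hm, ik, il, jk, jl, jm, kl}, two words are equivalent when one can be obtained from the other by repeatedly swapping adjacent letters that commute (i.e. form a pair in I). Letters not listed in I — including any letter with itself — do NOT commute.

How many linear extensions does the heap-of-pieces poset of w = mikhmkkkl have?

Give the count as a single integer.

32

0(m) covers ∅
1(i) covers 0:m
2(k) covers 0:m
3(h) covers 1:i
4(m) covers 1:i, 2:k
5(k) covers 4:m
6(k) covers 5:k
7(k) covers 6:k
8(l) covers 3:h, 4:m
floor of heap: 0:m
completions by unplaced set U, small U first (add the entries for U minus each lowest piece of U):
  |U|=1: {7}:1  {8}:1
  |U|=2: {3,8}:1  {6,7}:1  {7,8}:2
  |U|=3: {3,7,8}:3  {5,6,7}:1  {6,7,8}:3
  |U|=4: {3,6,7,8}:6  {5,6,7,8}:4
  |U|=5: {3,5,6,7,8}:10  {4,5,6,7,8}:4
  |U|=6: {2,4,5,6,7,8}:4  {3,4,5,6,7,8}:14
  |U|=7: {1,3,4,5,6,7,8}:14  {2,3,4,5,6,7,8}:18
  start at 0(m): 32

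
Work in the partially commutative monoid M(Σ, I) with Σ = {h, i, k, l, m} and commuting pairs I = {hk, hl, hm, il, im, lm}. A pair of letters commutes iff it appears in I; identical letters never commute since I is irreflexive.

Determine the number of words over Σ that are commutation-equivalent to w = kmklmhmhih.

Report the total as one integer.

465

piece 0:k — minimal
piece 1:m rests on {0:k}
piece 2:k rests on {1:m}
piece 3:l rests on {2:k}
piece 4:m rests on {2:k}
piece 5:h — minimal
piece 6:m rests on {4:m}
piece 7:h rests on {5:h}
piece 8:i rests on {2:k, 7:h}
piece 9:h rests on {8:i}
minimal pieces: {0:k, 5:h}
ways to finish when only these pieces remain (= sum over removing one remaining piece with nothing left below it):
  1 left: {3}→1  {6}→1  {9}→1
  2 left: {3,6}→2  {3,9}→2  {4,6}→1  {6,9}→2  {8,9}→1
  3 left: {3,4,6}→3  {3,6,9}→6  {3,8,9}→3  {4,6,9}→3  {6,8,9}→3  {7,8,9}→1
  4 left: {3,4,6,9}→12  {3,6,8,9}→12  {3,7,8,9}→4  {4,6,8,9}→6  {5,7,8,9}→1  {6,7,8,9}→4
  5 left: {3,4,6,8,9}→30  {3,5,7,8,9}→5  {3,6,7,8,9}→20  {4,6,7,8,9}→10  {5,6,7,8,9}→5
  6 left: {2,3,4,6,8,9}→30  {3,4,6,7,8,9}→60  {3,5,6,7,8,9}→30  {4,5,6,7,8,9}→15
  7 left: {1,2,3,4,6,8,9}→30  {2,3,4,6,7,8,9}→90  {3,4,5,6,7,8,9}→105
  8 left: {0,1,2,3,4,6,8,9}→30  {1,2,3,4,6,7,8,9}→120  {2,3,4,5,6,7,8,9}→195
  placing 0:k first → 315 extensions
  placing 5:h first → 150 extensions
total linear extensions = 465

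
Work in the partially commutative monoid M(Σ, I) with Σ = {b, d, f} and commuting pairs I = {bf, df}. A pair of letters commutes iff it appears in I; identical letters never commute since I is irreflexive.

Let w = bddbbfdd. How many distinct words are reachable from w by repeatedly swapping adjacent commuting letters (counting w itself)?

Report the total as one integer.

piece 0:b — minimal
piece 1:d rests on {0:b}
piece 2:d rests on {1:d}
piece 3:b rests on {2:d}
piece 4:b rests on {3:b}
piece 5:f — minimal
piece 6:d rests on {4:b}
piece 7:d rests on {6:d}
minimal pieces: {0:b, 5:f}
ways to finish when only these pieces remain (= sum over removing one remaining piece with nothing left below it):
  1 left: {5}→1  {7}→1
  2 left: {5,7}→2  {6,7}→1
  3 left: {4,6,7}→1  {5,6,7}→3
  4 left: {3,4,6,7}→1  {4,5,6,7}→4
  5 left: {2,3,4,6,7}→1  {3,4,5,6,7}→5
  6 left: {1,2,3,4,6,7}→1  {2,3,4,5,6,7}→6
  placing 0:b first → 7 extensions
  placing 5:f first → 1 extensions
total linear extensions = 8

8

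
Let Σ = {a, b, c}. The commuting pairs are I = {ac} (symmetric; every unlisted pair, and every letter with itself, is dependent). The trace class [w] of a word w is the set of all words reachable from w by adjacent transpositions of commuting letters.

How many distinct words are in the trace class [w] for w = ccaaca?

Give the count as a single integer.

drop 0:c onto floor
drop 1:c onto {0:c}
drop 2:a onto floor
drop 3:a onto {2:a}
drop 4:c onto {1:c}
drop 5:a onto {3:a}
ground layer = {0:c, 2:a}
drop-orders for the pieces not yet dropped (sum over which currently-grounded one goes next):
  1 to go: {4} 1  {5} 1
  2 to go: {1,4} 1  {3,5} 1  {4,5} 2
  3 to go: {0,1,4} 1  {1,4,5} 3  {2,3,5} 1  {3,4,5} 3
  4 to go: {0,1,4,5} 4  {1,3,4,5} 6  {2,3,4,5} 4
  if 0:c drops first: 10 orders
  if 2:a drops first: 10 orders
heap linearizations: 20

20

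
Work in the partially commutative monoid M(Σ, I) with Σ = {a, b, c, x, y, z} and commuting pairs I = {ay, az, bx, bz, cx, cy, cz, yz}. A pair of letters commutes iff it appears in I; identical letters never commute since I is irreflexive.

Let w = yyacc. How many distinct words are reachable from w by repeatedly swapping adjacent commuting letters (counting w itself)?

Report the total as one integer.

10

piece 0:y — minimal
piece 1:y rests on {0:y}
piece 2:a — minimal
piece 3:c rests on {2:a}
piece 4:c rests on {3:c}
minimal pieces: {0:y, 2:a}
ways to finish when only these pieces remain (= sum over removing one remaining piece with nothing left below it):
  1 left: {1}→1  {4}→1
  2 left: {0,1}→1  {1,4}→2  {3,4}→1
  3 left: {0,1,4}→3  {1,3,4}→3  {2,3,4}→1
  placing 0:y first → 4 extensions
  placing 2:a first → 6 extensions
total linear extensions = 10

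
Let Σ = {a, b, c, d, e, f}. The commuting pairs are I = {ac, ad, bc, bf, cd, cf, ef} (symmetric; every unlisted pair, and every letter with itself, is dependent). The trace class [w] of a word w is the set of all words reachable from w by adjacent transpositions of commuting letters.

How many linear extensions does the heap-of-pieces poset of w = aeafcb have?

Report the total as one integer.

8

piece 0:a — minimal
piece 1:e rests on {0:a}
piece 2:a rests on {1:e}
piece 3:f rests on {2:a}
piece 4:c rests on {1:e}
piece 5:b rests on {2:a}
minimal pieces: {0:a}
ways to finish when only these pieces remain (= sum over removing one remaining piece with nothing left below it):
  1 left: {3}→1  {4}→1  {5}→1
  2 left: {3,4}→2  {3,5}→2  {4,5}→2
  3 left: {2,3,5}→2  {3,4,5}→6
  4 left: {2,3,4,5}→8
  placing 0:a first → 8 extensions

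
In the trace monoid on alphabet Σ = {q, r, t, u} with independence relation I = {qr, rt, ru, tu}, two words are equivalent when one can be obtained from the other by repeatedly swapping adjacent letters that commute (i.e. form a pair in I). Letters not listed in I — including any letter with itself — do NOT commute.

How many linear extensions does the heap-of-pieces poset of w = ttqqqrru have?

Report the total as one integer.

28

piece 0:t — minimal
piece 1:t rests on {0:t}
piece 2:q rests on {1:t}
piece 3:q rests on {2:q}
piece 4:q rests on {3:q}
piece 5:r — minimal
piece 6:r rests on {5:r}
piece 7:u rests on {4:q}
minimal pieces: {0:t, 5:r}
ways to finish when only these pieces remain (= sum over removing one remaining piece with nothing left below it):
  1 left: {6}→1  {7}→1
  2 left: {4,7}→1  {5,6}→1  {6,7}→2
  3 left: {3,4,7}→1  {4,6,7}→3  {5,6,7}→3
  4 left: {2,3,4,7}→1  {3,4,6,7}→4  {4,5,6,7}→6
  5 left: {1,2,3,4,7}→1  {2,3,4,6,7}→5  {3,4,5,6,7}→10
  6 left: {0,1,2,3,4,7}→1  {1,2,3,4,6,7}→6  {2,3,4,5,6,7}→15
  placing 0:t first → 21 extensions
  placing 5:r first → 7 extensions
total linear extensions = 28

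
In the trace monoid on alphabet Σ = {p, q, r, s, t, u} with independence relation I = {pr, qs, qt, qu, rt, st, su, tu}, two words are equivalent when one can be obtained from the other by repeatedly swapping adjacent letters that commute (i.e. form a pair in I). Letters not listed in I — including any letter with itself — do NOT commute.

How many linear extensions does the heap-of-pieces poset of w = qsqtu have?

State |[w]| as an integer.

drop 0:q onto floor
drop 1:s onto floor
drop 2:q onto {0:q}
drop 3:t onto floor
drop 4:u onto floor
ground layer = {0:q, 1:s, 3:t, 4:u}
drop-orders for the pieces not yet dropped (sum over which currently-grounded one goes next):
  1 to go: {1} 1  {2} 1  {3} 1  {4} 1
  2 to go: {0,2} 1  {1,2} 2  {1,3} 2  {1,4} 2  {2,3} 2  {2,4} 2  {3,4} 2
  3 to go: {0,1,2} 3  {0,2,3} 3  {0,2,4} 3  {1,2,3} 6  {1,2,4} 6  {1,3,4} 6  {2,3,4} 6
  if 0:q drops first: 24 orders
  if 1:s drops first: 12 orders
  if 3:t drops first: 12 orders
  if 4:u drops first: 12 orders
heap linearizations: 60

60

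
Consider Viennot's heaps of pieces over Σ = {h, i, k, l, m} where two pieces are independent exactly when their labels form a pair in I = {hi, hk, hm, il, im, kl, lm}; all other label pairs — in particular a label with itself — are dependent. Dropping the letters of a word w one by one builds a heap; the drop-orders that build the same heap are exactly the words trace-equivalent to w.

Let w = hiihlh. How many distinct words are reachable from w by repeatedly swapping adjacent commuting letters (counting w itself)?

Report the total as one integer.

#0=h has no predecessor
#1=i has no predecessor
#2=i depends on [1:i]
#3=h depends on [0:h]
#4=l depends on [3:h]
#5=h depends on [4:l]
sources: [0:h, 1:i]
N(rest) = Σ N(rest − s) over sources s of rest; N(one piece) = 1:
  size 1 → [2]=1  [5]=1
  size 2 → [1,2]=1  [2,5]=2  [4,5]=1
  size 3 → [1,2,5]=3  [2,4,5]=3  [3,4,5]=1
  size 4 → [0,3,4,5]=1  [1,2,4,5]=6  [2,3,4,5]=4
  first=0(h) contributes 10
  first=1(i) contributes 5
|[w]| = 15

15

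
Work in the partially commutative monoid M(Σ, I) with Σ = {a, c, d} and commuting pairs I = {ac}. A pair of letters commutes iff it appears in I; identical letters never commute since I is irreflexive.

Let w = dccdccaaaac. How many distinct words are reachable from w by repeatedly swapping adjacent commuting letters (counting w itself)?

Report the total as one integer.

35

piece 0:d — minimal
piece 1:c rests on {0:d}
piece 2:c rests on {1:c}
piece 3:d rests on {2:c}
piece 4:c rests on {3:d}
piece 5:c rests on {4:c}
piece 6:a rests on {3:d}
piece 7:a rests on {6:a}
piece 8:a rests on {7:a}
piece 9:a rests on {8:a}
piece 10:c rests on {5:c}
minimal pieces: {0:d}
ways to finish when only these pieces remain (= sum over removing one remaining piece with nothing left below it):
  1 left: {9}→1  {10}→1
  2 left: {5,10}→1  {8,9}→1  {9,10}→2
  3 left: {4,5,10}→1  {5,9,10}→3  {7,8,9}→1  {8,9,10}→3
  4 left: {4,5,9,10}→4  {5,8,9,10}→6  {6,7,8,9}→1  {7,8,9,10}→4
  5 left: {4,5,8,9,10}→10  {5,7,8,9,10}→10  {6,7,8,9,10}→5
  6 left: {4,5,7,8,9,10}→20  {5,6,7,8,9,10}→15
  7 left: {4,5,6,7,8,9,10}→35
  8 left: {3,4,5,6,7,8,9,10}→35
  9 left: {2,3,4,5,6,7,8,9,10}→35
  placing 0:d first → 35 extensions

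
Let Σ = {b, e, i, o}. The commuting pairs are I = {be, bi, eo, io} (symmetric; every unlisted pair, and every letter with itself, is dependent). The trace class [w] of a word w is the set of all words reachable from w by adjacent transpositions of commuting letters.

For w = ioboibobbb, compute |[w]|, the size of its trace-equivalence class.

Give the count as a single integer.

45

drop 0:i onto floor
drop 1:o onto floor
drop 2:b onto {1:o}
drop 3:o onto {2:b}
drop 4:i onto {0:i}
drop 5:b onto {3:o}
drop 6:o onto {5:b}
drop 7:b onto {6:o}
drop 8:b onto {7:b}
drop 9:b onto {8:b}
ground layer = {0:i, 1:o}
drop-orders for the pieces not yet dropped (sum over which currently-grounded one goes next):
  1 to go: {4} 1  {9} 1
  2 to go: {0,4} 1  {4,9} 2  {8,9} 1
  3 to go: {0,4,9} 3  {4,8,9} 3  {7,8,9} 1
  4 to go: {0,4,8,9} 6  {4,7,8,9} 4  {6,7,8,9} 1
  5 to go: {0,4,7,8,9} 10  {4,6,7,8,9} 5  {5,6,7,8,9} 1
  6 to go: {0,4,6,7,8,9} 15  {3,5,6,7,8,9} 1  {4,5,6,7,8,9} 6
  7 to go: {0,4,5,6,7,8,9} 21  {2,3,5,6,7,8,9} 1  {3,4,5,6,7,8,9} 7
  8 to go: {0,3,4,5,6,7,8,9} 28  {1,2,3,5,6,7,8,9} 1  {2,3,4,5,6,7,8,9} 8
  if 0:i drops first: 9 orders
  if 1:o drops first: 36 orders
heap linearizations: 45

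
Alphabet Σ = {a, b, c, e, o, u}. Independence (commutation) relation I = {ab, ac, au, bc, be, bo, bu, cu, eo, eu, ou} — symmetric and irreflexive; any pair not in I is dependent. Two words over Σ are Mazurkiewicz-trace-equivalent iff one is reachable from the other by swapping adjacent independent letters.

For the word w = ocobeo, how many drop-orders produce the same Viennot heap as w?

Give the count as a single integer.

18

piece 0:o — minimal
piece 1:c rests on {0:o}
piece 2:o rests on {1:c}
piece 3:b — minimal
piece 4:e rests on {1:c}
piece 5:o rests on {2:o}
minimal pieces: {0:o, 3:b}
ways to finish when only these pieces remain (= sum over removing one remaining piece with nothing left below it):
  1 left: {3}→1  {4}→1  {5}→1
  2 left: {2,5}→1  {3,4}→2  {3,5}→2  {4,5}→2
  3 left: {2,3,5}→3  {2,4,5}→3  {3,4,5}→6
  4 left: {1,2,4,5}→3  {2,3,4,5}→12
  placing 0:o first → 15 extensions
  placing 3:b first → 3 extensions
total linear extensions = 18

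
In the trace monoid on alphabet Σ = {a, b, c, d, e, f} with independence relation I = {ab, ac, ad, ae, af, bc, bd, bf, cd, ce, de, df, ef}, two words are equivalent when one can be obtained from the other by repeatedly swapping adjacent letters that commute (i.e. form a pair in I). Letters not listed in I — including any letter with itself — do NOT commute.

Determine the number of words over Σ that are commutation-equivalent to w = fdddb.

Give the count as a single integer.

#0=f has no predecessor
#1=d has no predecessor
#2=d depends on [1:d]
#3=d depends on [2:d]
#4=b has no predecessor
sources: [0:f, 1:d, 4:b]
N(rest) = Σ N(rest − s) over sources s of rest; N(one piece) = 1:
  size 1 → [0]=1  [3]=1  [4]=1
  size 2 → [0,3]=2  [0,4]=2  [2,3]=1  [3,4]=2
  size 3 → [0,2,3]=3  [0,3,4]=6  [1,2,3]=1  [2,3,4]=3
  first=0(f) contributes 4
  first=1(d) contributes 12
  first=4(b) contributes 4
|[w]| = 20

20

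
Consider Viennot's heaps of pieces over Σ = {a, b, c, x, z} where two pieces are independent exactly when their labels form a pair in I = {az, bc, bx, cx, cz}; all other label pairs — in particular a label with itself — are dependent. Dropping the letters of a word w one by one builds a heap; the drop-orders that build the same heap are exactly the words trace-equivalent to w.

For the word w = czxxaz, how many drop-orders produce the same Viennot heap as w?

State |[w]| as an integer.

9

#0=c has no predecessor
#1=z has no predecessor
#2=x depends on [1:z]
#3=x depends on [2:x]
#4=a depends on [0:c, 3:x]
#5=z depends on [3:x]
sources: [0:c, 1:z]
N(rest) = Σ N(rest − s) over sources s of rest; N(one piece) = 1:
  size 1 → [4]=1  [5]=1
  size 2 → [0,4]=1  [4,5]=2
  size 3 → [0,4,5]=3  [3,4,5]=2
  size 4 → [0,3,4,5]=5  [2,3,4,5]=2
  first=0(c) contributes 2
  first=1(z) contributes 7
|[w]| = 9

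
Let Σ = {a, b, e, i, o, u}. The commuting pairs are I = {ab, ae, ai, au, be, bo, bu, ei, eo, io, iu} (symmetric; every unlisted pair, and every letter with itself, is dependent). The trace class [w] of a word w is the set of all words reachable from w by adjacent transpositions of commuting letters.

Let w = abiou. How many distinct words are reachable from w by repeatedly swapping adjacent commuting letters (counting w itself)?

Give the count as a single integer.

10

#0=a has no predecessor
#1=b has no predecessor
#2=i depends on [1:b]
#3=o depends on [0:a]
#4=u depends on [3:o]
sources: [0:a, 1:b]
N(rest) = Σ N(rest − s) over sources s of rest; N(one piece) = 1:
  size 1 → [2]=1  [4]=1
  size 2 → [1,2]=1  [2,4]=2  [3,4]=1
  size 3 → [0,3,4]=1  [1,2,4]=3  [2,3,4]=3
  first=0(a) contributes 6
  first=1(b) contributes 4
|[w]| = 10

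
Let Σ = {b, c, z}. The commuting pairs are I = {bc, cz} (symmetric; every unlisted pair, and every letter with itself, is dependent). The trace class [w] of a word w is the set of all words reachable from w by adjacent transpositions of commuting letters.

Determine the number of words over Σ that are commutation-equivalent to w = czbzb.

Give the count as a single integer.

drop 0:c onto floor
drop 1:z onto floor
drop 2:b onto {1:z}
drop 3:z onto {2:b}
drop 4:b onto {3:z}
ground layer = {0:c, 1:z}
drop-orders for the pieces not yet dropped (sum over which currently-grounded one goes next):
  1 to go: {0} 1  {4} 1
  2 to go: {0,4} 2  {3,4} 1
  3 to go: {0,3,4} 3  {2,3,4} 1
  if 0:c drops first: 1 orders
  if 1:z drops first: 4 orders
heap linearizations: 5

5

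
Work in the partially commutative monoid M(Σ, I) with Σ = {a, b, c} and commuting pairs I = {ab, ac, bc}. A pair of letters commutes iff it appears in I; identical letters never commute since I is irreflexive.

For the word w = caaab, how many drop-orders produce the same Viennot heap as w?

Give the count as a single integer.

0(c) covers ∅
1(a) covers ∅
2(a) covers 1:a
3(a) covers 2:a
4(b) covers ∅
floor of heap: 0:c, 1:a, 4:b
completions by unplaced set U, small U first (add the entries for U minus each lowest piece of U):
  |U|=1: {0}:1  {3}:1  {4}:1
  |U|=2: {0,3}:2  {0,4}:2  {2,3}:1  {3,4}:2
  |U|=3: {0,2,3}:3  {0,3,4}:6  {1,2,3}:1  {2,3,4}:3
  start at 0(c): 4
  start at 1(a): 12
  start at 4(b): 4
sum over floor = 20

20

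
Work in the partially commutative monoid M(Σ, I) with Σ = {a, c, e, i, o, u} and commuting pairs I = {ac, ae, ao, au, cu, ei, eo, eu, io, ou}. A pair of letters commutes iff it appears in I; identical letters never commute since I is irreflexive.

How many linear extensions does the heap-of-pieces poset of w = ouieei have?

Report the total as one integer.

drop 0:o onto floor
drop 1:u onto floor
drop 2:i onto {1:u}
drop 3:e onto floor
drop 4:e onto {3:e}
drop 5:i onto {2:i}
ground layer = {0:o, 1:u, 3:e}
drop-orders for the pieces not yet dropped (sum over which currently-grounded one goes next):
  1 to go: {0} 1  {4} 1  {5} 1
  2 to go: {0,4} 2  {0,5} 2  {2,5} 1  {3,4} 1  {4,5} 2
  3 to go: {0,2,5} 3  {0,3,4} 3  {0,4,5} 6  {1,2,5} 1  {2,4,5} 3  {3,4,5} 3
  4 to go: {0,1,2,5} 4  {0,2,4,5} 12  {0,3,4,5} 12  {1,2,4,5} 4  {2,3,4,5} 6
  if 0:o drops first: 10 orders
  if 1:u drops first: 30 orders
  if 3:e drops first: 20 orders
heap linearizations: 60

60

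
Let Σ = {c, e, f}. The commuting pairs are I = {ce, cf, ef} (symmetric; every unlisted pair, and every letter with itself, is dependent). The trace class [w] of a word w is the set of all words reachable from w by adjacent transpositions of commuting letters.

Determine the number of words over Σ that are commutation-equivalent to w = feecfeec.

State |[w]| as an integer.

#0=f has no predecessor
#1=e has no predecessor
#2=e depends on [1:e]
#3=c has no predecessor
#4=f depends on [0:f]
#5=e depends on [2:e]
#6=e depends on [5:e]
#7=c depends on [3:c]
sources: [0:f, 1:e, 3:c]
N(rest) = Σ N(rest − s) over sources s of rest; N(one piece) = 1:
  size 1 → [4]=1  [6]=1  [7]=1
  size 2 → [0,4]=1  [3,7]=1  [4,6]=2  [4,7]=2  [5,6]=1  [6,7]=2
  size 3 → [0,4,6]=3  [0,4,7]=3  [2,5,6]=1  [3,4,7]=3  [3,6,7]=3  [4,5,6]=3  [4,6,7]=6  [5,6,7]=3
  size 4 → [0,3,4,7]=6  [0,4,5,6]=6  [0,4,6,7]=12  [1,2,5,6]=1  [2,4,5,6]=4  [2,5,6,7]=4  [3,4,6,7]=12  [3,5,6,7]=6  [4,5,6,7]=12
  size 5 → [0,2,4,5,6]=10  [0,3,4,6,7]=30  [0,4,5,6,7]=30  [1,2,4,5,6]=5  [1,2,5,6,7]=5  [2,3,5,6,7]=10  [2,4,5,6,7]=20  [3,4,5,6,7]=30
  size 6 → [0,1,2,4,5,6]=15  [0,2,4,5,6,7]=60  [0,3,4,5,6,7]=90  [1,2,3,5,6,7]=15  [1,2,4,5,6,7]=30  [2,3,4,5,6,7]=60
  first=0(f) contributes 105
  first=1(e) contributes 210
  first=3(c) contributes 105
|[w]| = 420

420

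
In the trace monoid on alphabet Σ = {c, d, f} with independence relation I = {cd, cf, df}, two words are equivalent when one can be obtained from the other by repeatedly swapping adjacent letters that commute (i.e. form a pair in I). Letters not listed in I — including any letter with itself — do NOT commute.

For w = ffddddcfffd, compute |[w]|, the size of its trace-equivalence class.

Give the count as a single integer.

0(f) covers ∅
1(f) covers 0:f
2(d) covers ∅
3(d) covers 2:d
4(d) covers 3:d
5(d) covers 4:d
6(c) covers ∅
7(f) covers 1:f
8(f) covers 7:f
9(f) covers 8:f
10(d) covers 5:d
floor of heap: 0:f, 2:d, 6:c
completions by unplaced set U, small U first (add the entries for U minus each lowest piece of U):
  |U|=1: {6}:1  {9}:1  {10}:1
  |U|=2: {5,10}:1  {6,9}:2  {6,10}:2  {8,9}:1  {9,10}:2
  |U|=3: {4,5,10}:1  {5,6,10}:3  {5,9,10}:3  {6,8,9}:3  {6,9,10}:6  {7,8,9}:1  {8,9,10}:3
  |U|=4: {1,7,8,9}:1  {3,4,5,10}:1  {4,5,6,10}:4  {4,5,9,10}:4  {5,6,9,10}:12  {5,8,9,10}:6  {6,7,8,9}:4  {6,8,9,10}:12  {7,8,9,10}:4
  |U|=5: {0,1,7,8,9}:1  {1,6,7,8,9}:5  {1,7,8,9,10}:5  {2,3,4,5,10}:1  {3,4,5,6,10}:5  {3,4,5,9,10}:5  {4,5,6,9,10}:20  {4,5,8,9,10}:10  {5,6,8,9,10}:30  {5,7,8,9,10}:10  {6,7,8,9,10}:20
  |U|=6: {0,1,6,7,8,9}:6  {0,1,7,8,9,10}:6  {1,5,7,8,9,10}:15  {1,6,7,8,9,10}:30  {2,3,4,5,6,10}:6  {2,3,4,5,9,10}:6  {3,4,5,6,9,10}:30  {3,4,5,8,9,10}:15  {4,5,6,8,9,10}:60  {4,5,7,8,9,10}:20  {5,6,7,8,9,10}:60
  |U|=7: {0,1,5,7,8,9,10}:21  {0,1,6,7,8,9,10}:42  {1,4,5,7,8,9,10}:35  {1,5,6,7,8,9,10}:105  {2,3,4,5,6,9,10}:42  {2,3,4,5,8,9,10}:21  {3,4,5,6,8,9,10}:105  {3,4,5,7,8,9,10}:35  {4,5,6,7,8,9,10}:140
  |U|=8: {0,1,4,5,7,8,9,10}:56  {0,1,5,6,7,8,9,10}:168  {1,3,4,5,7,8,9,10}:70  {1,4,5,6,7,8,9,10}:280  {2,3,4,5,6,8,9,10}:168  {2,3,4,5,7,8,9,10}:56  {3,4,5,6,7,8,9,10}:280
  |U|=9: {0,1,3,4,5,7,8,9,10}:126  {0,1,4,5,6,7,8,9,10}:504  {1,2,3,4,5,7,8,9,10}:126  {1,3,4,5,6,7,8,9,10}:630  {2,3,4,5,6,7,8,9,10}:504
  start at 0(f): 1260
  start at 2(d): 1260
  start at 6(c): 252
sum over floor = 2772

2772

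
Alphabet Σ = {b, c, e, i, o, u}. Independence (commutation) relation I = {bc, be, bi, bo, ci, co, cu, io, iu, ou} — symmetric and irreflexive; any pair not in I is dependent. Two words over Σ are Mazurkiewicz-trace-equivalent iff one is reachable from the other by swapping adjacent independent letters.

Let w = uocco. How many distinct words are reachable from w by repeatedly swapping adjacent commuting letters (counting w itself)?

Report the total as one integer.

0(u) covers ∅
1(o) covers ∅
2(c) covers ∅
3(c) covers 2:c
4(o) covers 1:o
floor of heap: 0:u, 1:o, 2:c
completions by unplaced set U, small U first (add the entries for U minus each lowest piece of U):
  |U|=1: {0}:1  {3}:1  {4}:1
  |U|=2: {0,3}:2  {0,4}:2  {1,4}:1  {2,3}:1  {3,4}:2
  |U|=3: {0,1,4}:3  {0,2,3}:3  {0,3,4}:6  {1,3,4}:3  {2,3,4}:3
  start at 0(u): 6
  start at 1(o): 12
  start at 2(c): 12
sum over floor = 30

30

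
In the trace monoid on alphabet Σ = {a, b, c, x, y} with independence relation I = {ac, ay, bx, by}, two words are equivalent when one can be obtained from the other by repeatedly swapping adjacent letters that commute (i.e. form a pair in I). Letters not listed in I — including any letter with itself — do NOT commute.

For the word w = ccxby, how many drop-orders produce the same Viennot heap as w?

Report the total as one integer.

3

#0=c has no predecessor
#1=c depends on [0:c]
#2=x depends on [1:c]
#3=b depends on [1:c]
#4=y depends on [2:x]
sources: [0:c]
N(rest) = Σ N(rest − s) over sources s of rest; N(one piece) = 1:
  size 1 → [3]=1  [4]=1
  size 2 → [2,4]=1  [3,4]=2
  size 3 → [2,3,4]=3
  first=0(c) contributes 3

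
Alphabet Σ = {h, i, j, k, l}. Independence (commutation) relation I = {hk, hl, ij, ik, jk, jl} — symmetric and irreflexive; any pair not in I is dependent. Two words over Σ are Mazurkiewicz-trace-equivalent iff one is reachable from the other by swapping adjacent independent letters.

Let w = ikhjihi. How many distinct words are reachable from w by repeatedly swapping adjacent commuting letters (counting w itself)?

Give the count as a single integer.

#0=i has no predecessor
#1=k has no predecessor
#2=h depends on [0:i]
#3=j depends on [2:h]
#4=i depends on [2:h]
#5=h depends on [3:j, 4:i]
#6=i depends on [5:h]
sources: [0:i, 1:k]
N(rest) = Σ N(rest − s) over sources s of rest; N(one piece) = 1:
  size 1 → [1]=1  [6]=1
  size 2 → [1,6]=2  [5,6]=1
  size 3 → [1,5,6]=3  [3,5,6]=1  [4,5,6]=1
  size 4 → [1,3,5,6]=4  [1,4,5,6]=4  [3,4,5,6]=2
  size 5 → [1,3,4,5,6]=10  [2,3,4,5,6]=2
  first=0(i) contributes 12
  first=1(k) contributes 2
|[w]| = 14

14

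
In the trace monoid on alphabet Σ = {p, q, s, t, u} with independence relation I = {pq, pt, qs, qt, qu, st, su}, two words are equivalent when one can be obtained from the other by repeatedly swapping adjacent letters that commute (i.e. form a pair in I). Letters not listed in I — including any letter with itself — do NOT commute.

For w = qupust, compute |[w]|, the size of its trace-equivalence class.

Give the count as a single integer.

#0=q has no predecessor
#1=u has no predecessor
#2=p depends on [1:u]
#3=u depends on [2:p]
#4=s depends on [2:p]
#5=t depends on [3:u]
sources: [0:q, 1:u]
N(rest) = Σ N(rest − s) over sources s of rest; N(one piece) = 1:
  size 1 → [0]=1  [4]=1  [5]=1
  size 2 → [0,4]=2  [0,5]=2  [3,5]=1  [4,5]=2
  size 3 → [0,3,5]=3  [0,4,5]=6  [3,4,5]=3
  size 4 → [0,3,4,5]=12  [2,3,4,5]=3
  first=0(q) contributes 3
  first=1(u) contributes 15
|[w]| = 18

18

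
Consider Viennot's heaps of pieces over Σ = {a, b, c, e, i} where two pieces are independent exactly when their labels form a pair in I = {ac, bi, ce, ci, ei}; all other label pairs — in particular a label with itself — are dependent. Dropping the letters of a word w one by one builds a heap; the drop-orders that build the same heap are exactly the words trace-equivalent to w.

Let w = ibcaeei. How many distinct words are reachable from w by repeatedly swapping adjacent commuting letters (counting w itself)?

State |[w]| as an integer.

0(i) covers ∅
1(b) covers ∅
2(c) covers 1:b
3(a) covers 0:i, 1:b
4(e) covers 3:a
5(e) covers 4:e
6(i) covers 3:a
floor of heap: 0:i, 1:b
completions by unplaced set U, small U first (add the entries for U minus each lowest piece of U):
  |U|=1: {2}:1  {5}:1  {6}:1
  |U|=2: {2,5}:2  {2,6}:2  {4,5}:1  {5,6}:2
  |U|=3: {2,4,5}:3  {2,5,6}:6  {4,5,6}:3
  |U|=4: {2,4,5,6}:12  {3,4,5,6}:3
  |U|=5: {0,3,4,5,6}:3  {2,3,4,5,6}:15
  start at 0(i): 15
  start at 1(b): 18
sum over floor = 33

33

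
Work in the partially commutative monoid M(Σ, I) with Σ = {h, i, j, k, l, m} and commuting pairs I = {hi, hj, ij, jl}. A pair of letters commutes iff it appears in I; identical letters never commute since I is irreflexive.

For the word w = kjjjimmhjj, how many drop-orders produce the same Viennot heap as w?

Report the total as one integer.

12

piece 0:k — minimal
piece 1:j rests on {0:k}
piece 2:j rests on {1:j}
piece 3:j rests on {2:j}
piece 4:i rests on {0:k}
piece 5:m rests on {3:j, 4:i}
piece 6:m rests on {5:m}
piece 7:h rests on {6:m}
piece 8:j rests on {6:m}
piece 9:j rests on {8:j}
minimal pieces: {0:k}
ways to finish when only these pieces remain (= sum over removing one remaining piece with nothing left below it):
  1 left: {7}→1  {9}→1
  2 left: {7,9}→2  {8,9}→1
  3 left: {7,8,9}→3
  4 left: {6,7,8,9}→3
  5 left: {5,6,7,8,9}→3
  6 left: {3,5,6,7,8,9}→3  {4,5,6,7,8,9}→3
  7 left: {2,3,5,6,7,8,9}→3  {3,4,5,6,7,8,9}→6
  8 left: {1,2,3,5,6,7,8,9}→3  {2,3,4,5,6,7,8,9}→9
  placing 0:k first → 12 extensions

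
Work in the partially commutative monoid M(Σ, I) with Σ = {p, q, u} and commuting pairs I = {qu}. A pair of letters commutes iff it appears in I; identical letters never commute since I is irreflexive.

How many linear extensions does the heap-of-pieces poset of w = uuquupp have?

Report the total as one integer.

5

piece 0:u — minimal
piece 1:u rests on {0:u}
piece 2:q — minimal
piece 3:u rests on {1:u}
piece 4:u rests on {3:u}
piece 5:p rests on {2:q, 4:u}
piece 6:p rests on {5:p}
minimal pieces: {0:u, 2:q}
ways to finish when only these pieces remain (= sum over removing one remaining piece with nothing left below it):
  1 left: {6}→1
  2 left: {5,6}→1
  3 left: {2,5,6}→1  {4,5,6}→1
  4 left: {2,4,5,6}→2  {3,4,5,6}→1
  5 left: {1,3,4,5,6}→1  {2,3,4,5,6}→3
  placing 0:u first → 4 extensions
  placing 2:q first → 1 extensions
total linear extensions = 5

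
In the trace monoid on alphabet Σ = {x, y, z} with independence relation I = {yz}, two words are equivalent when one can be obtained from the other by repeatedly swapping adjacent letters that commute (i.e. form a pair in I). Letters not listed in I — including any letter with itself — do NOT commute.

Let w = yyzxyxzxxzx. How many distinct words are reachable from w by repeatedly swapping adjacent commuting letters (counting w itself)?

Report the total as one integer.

0(y) covers ∅
1(y) covers 0:y
2(z) covers ∅
3(x) covers 1:y, 2:z
4(y) covers 3:x
5(x) covers 4:y
6(z) covers 5:x
7(x) covers 6:z
8(x) covers 7:x
9(z) covers 8:x
10(x) covers 9:z
floor of heap: 0:y, 2:z
completions by unplaced set U, small U first (add the entries for U minus each lowest piece of U):
  |U|=1: {10}:1
  |U|=2: {9,10}:1
  |U|=3: {8,9,10}:1
  |U|=4: {7,8,9,10}:1
  |U|=5: {6,7,8,9,10}:1
  |U|=6: {5,6,7,8,9,10}:1
  |U|=7: {4,5,6,7,8,9,10}:1
  |U|=8: {3,4,5,6,7,8,9,10}:1
  |U|=9: {1,3,4,5,6,7,8,9,10}:1  {2,3,4,5,6,7,8,9,10}:1
  start at 0(y): 2
  start at 2(z): 1
sum over floor = 3

3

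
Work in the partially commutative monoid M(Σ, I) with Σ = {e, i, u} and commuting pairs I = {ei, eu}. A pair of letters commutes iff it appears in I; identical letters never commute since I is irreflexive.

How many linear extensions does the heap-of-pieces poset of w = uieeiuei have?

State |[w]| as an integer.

56

piece 0:u — minimal
piece 1:i rests on {0:u}
piece 2:e — minimal
piece 3:e rests on {2:e}
piece 4:i rests on {1:i}
piece 5:u rests on {4:i}
piece 6:e rests on {3:e}
piece 7:i rests on {5:u}
minimal pieces: {0:u, 2:e}
ways to finish when only these pieces remain (= sum over removing one remaining piece with nothing left below it):
  1 left: {6}→1  {7}→1
  2 left: {3,6}→1  {5,7}→1  {6,7}→2
  3 left: {2,3,6}→1  {3,6,7}→3  {4,5,7}→1  {5,6,7}→3
  4 left: {1,4,5,7}→1  {2,3,6,7}→4  {3,5,6,7}→6  {4,5,6,7}→4
  5 left: {0,1,4,5,7}→1  {1,4,5,6,7}→5  {2,3,5,6,7}→10  {3,4,5,6,7}→10
  6 left: {0,1,4,5,6,7}→6  {1,3,4,5,6,7}→15  {2,3,4,5,6,7}→20
  placing 0:u first → 35 extensions
  placing 2:e first → 21 extensions
total linear extensions = 56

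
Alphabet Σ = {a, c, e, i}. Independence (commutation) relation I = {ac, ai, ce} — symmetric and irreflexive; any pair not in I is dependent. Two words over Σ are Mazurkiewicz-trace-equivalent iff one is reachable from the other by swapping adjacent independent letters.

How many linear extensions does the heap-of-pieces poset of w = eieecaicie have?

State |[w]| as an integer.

13

piece 0:e — minimal
piece 1:i rests on {0:e}
piece 2:e rests on {1:i}
piece 3:e rests on {2:e}
piece 4:c rests on {1:i}
piece 5:a rests on {3:e}
piece 6:i rests on {3:e, 4:c}
piece 7:c rests on {6:i}
piece 8:i rests on {7:c}
piece 9:e rests on {5:a, 8:i}
minimal pieces: {0:e}
ways to finish when only these pieces remain (= sum over removing one remaining piece with nothing left below it):
  1 left: {9}→1
  2 left: {5,9}→1  {8,9}→1
  3 left: {5,8,9}→2  {7,8,9}→1
  4 left: {5,7,8,9}→3  {6,7,8,9}→1
  5 left: {4,6,7,8,9}→1  {5,6,7,8,9}→4
  6 left: {3,5,6,7,8,9}→4  {4,5,6,7,8,9}→5
  7 left: {2,3,5,6,7,8,9}→4  {3,4,5,6,7,8,9}→9
  8 left: {2,3,4,5,6,7,8,9}→13
  placing 0:e first → 13 extensions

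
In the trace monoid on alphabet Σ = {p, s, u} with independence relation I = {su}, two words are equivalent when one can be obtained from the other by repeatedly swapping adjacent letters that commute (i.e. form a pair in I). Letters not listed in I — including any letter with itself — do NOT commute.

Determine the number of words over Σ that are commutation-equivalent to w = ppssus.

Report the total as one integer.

4

piece 0:p — minimal
piece 1:p rests on {0:p}
piece 2:s rests on {1:p}
piece 3:s rests on {2:s}
piece 4:u rests on {1:p}
piece 5:s rests on {3:s}
minimal pieces: {0:p}
ways to finish when only these pieces remain (= sum over removing one remaining piece with nothing left below it):
  1 left: {4}→1  {5}→1
  2 left: {3,5}→1  {4,5}→2
  3 left: {2,3,5}→1  {3,4,5}→3
  4 left: {2,3,4,5}→4
  placing 0:p first → 4 extensions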